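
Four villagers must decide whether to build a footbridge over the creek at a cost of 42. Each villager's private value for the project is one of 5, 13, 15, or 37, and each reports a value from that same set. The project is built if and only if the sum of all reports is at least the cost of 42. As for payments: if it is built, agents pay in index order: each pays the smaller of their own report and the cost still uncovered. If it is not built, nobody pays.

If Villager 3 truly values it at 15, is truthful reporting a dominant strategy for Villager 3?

Consider the case where Villager 1 reports 5, Villager 2 reports 5 and Villager 4 reports 37.
Truthful report 15: project built, pays 15, utility 15 - 15 = 0.
Report 5 instead: project built, pays 5, utility 15 - 5 = 10.
Since 10 > 0, reporting 5 is strictly better here, so truthful reporting is not dominant.

No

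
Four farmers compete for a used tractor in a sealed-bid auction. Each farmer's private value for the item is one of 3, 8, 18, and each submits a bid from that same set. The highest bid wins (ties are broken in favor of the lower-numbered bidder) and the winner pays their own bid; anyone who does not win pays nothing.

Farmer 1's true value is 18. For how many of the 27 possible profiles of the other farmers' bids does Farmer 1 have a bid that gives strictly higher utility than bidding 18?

8

Others bid (3, 3, 3): truth gives 0; bid 3 gives 15 > 0. Violating.
Others bid (3, 3, 8): truth gives 0; bid 8 gives 10 > 0. Violating.
Others bid (3, 8, 3): truth gives 0; bid 8 gives 10 > 0. Violating.
Others bid (3, 8, 8): truth gives 0; bid 8 gives 10 > 0. Violating.
Others bid (3, 3, 18): truth gives 0; no alternative beats it.
Others bid (3, 8, 18): truth gives 0; no alternative beats it.
(Checking all 27 profiles: 8 have a profitable deviation, 19 do not.)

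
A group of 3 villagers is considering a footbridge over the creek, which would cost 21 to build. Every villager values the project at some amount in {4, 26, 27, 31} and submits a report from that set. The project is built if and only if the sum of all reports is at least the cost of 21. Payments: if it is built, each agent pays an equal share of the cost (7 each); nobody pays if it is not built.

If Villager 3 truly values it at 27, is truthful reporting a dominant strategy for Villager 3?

Check each profile of the others' reports and compare truth against every alternative report.
Others report (4, 4): truth gives 20, best alternative gives 20.
Others report (4, 26): truth gives 20, best alternative gives 20.
Others report (4, 27): truth gives 20, best alternative gives 20.
Others report (4, 31): truth gives 20, best alternative gives 20.
Others report (26, 4): truth gives 20, best alternative gives 20.
Others report (26, 26): truth gives 20, best alternative gives 20.
(Remaining 10 profiles checked similarly; truth is weakly best in each.)
In every case the truthful report is at least as good as any alternative, so it is a dominant strategy.

Yes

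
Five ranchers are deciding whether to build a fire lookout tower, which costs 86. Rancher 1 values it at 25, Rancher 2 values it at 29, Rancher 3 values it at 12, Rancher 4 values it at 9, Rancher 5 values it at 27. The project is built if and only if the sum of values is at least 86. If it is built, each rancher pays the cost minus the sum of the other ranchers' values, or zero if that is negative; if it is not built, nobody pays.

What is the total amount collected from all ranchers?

Total value 102 ≥ cost 86, so it is built.
Rancher 1: others sum to 77; max(0, 86 - 77) = 9.
Rancher 2: others sum to 73; max(0, 86 - 73) = 13.
Rancher 3: others sum to 90; max(0, 86 - 90) = 0.
Rancher 4: others sum to 93; max(0, 86 - 93) = 0.
Rancher 5: others sum to 75; max(0, 86 - 75) = 11.
Total collected = 9 + 13 + 0 + 0 + 11 = 33.

33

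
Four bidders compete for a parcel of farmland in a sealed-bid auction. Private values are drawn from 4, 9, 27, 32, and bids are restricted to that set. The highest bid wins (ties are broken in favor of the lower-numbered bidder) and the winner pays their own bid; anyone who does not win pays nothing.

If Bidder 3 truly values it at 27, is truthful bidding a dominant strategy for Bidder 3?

No

Consider the case where Bidder 1 bids 4, Bidder 2 bids 4 and Bidder 4 bids 4.
Truthful bid 27: wins, pays 27, utility 27 - 27 = 0.
Bid 9 instead: wins, pays 9, utility 27 - 9 = 18.
Since 18 > 0, bidding 9 is strictly better here, so truthful bidding is not dominant.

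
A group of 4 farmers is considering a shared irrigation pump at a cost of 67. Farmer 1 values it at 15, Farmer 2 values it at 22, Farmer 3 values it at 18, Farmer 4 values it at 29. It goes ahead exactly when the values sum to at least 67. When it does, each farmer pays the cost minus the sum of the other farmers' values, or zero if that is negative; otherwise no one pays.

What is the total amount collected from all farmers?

Total value 84 ≥ cost 67, so it is built.
Farmer 1: others sum to 69; max(0, 67 - 69) = 0.
Farmer 2: others sum to 62; max(0, 67 - 62) = 5.
Farmer 3: others sum to 66; max(0, 67 - 66) = 1.
Farmer 4: others sum to 55; max(0, 67 - 55) = 12.
Total collected = 0 + 5 + 1 + 12 = 18.

18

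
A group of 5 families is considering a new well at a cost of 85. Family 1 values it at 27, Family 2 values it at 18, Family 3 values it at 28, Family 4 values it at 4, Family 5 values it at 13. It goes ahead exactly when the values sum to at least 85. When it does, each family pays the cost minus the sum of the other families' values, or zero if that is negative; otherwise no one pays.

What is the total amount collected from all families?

66

Total value 90 ≥ cost 85, so it is built.
Family 1: others sum to 63; max(0, 85 - 63) = 22.
Family 2: others sum to 72; max(0, 85 - 72) = 13.
Family 3: others sum to 62; max(0, 85 - 62) = 23.
Family 4: others sum to 86; max(0, 85 - 86) = 0.
Family 5: others sum to 77; max(0, 85 - 77) = 8.
Total collected = 22 + 13 + 23 + 0 + 8 = 66.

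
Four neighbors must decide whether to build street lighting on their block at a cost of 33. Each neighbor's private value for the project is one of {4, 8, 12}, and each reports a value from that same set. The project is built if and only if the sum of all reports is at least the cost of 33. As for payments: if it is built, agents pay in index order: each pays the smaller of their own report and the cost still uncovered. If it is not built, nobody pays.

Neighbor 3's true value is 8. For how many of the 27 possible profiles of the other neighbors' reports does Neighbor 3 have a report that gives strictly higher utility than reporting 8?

Others report (8, 12, 12): truth gives 0; report 4 gives 4 > 0. Violating.
Others report (12, 8, 12): truth gives 0; report 4 gives 4 > 0. Violating.
Others report (12, 12, 8): truth gives 0; report 4 gives 4 > 0. Violating.
Others report (12, 12, 12): truth gives 0; report 4 gives 4 > 0. Violating.
Others report (4, 4, 4): truth gives 0; no alternative beats it.
Others report (4, 4, 8): truth gives 0; no alternative beats it.
(Checking all 27 profiles: 4 have a profitable deviation, 23 do not.)

4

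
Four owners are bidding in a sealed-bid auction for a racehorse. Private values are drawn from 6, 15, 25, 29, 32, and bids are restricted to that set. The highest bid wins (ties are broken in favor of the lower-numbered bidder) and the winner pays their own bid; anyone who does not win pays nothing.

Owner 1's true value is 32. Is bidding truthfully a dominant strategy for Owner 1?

No

Consider the case where Owner 2 bids 6, Owner 3 bids 6 and Owner 4 bids 6.
Truthful bid 32: wins, pays 32, utility 32 - 32 = 0.
Bid 6 instead: wins, pays 6, utility 32 - 6 = 26.
Since 26 > 0, bidding 6 is strictly better here, so truthful bidding is not dominant.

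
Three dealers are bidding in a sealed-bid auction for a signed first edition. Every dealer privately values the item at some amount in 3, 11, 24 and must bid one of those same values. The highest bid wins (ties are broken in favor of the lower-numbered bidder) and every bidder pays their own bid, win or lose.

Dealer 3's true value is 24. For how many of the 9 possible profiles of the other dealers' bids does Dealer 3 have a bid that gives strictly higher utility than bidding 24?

Others bid (3, 3): truth gives 0; bid 11 gives 13 > 0. Violating.
Others bid (3, 24): truth gives -24; bid 3 gives -3 > -24. Violating.
Others bid (11, 24): truth gives -24; bid 3 gives -3 > -24. Violating.
Others bid (24, 3): truth gives -24; bid 3 gives -3 > -24. Violating.
Others bid (3, 11): truth gives 0; no alternative beats it.
Others bid (11, 3): truth gives 0; no alternative beats it.
(Checking all 9 profiles: 6 have a profitable deviation, 3 do not.)

6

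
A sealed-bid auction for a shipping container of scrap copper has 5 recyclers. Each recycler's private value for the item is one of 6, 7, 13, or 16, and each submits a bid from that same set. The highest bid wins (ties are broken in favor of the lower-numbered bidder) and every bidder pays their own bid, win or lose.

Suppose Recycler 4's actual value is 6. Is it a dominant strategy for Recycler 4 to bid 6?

No

Consider the case where Recycler 1 bids 6, Recycler 2 bids 6, Recycler 3 bids 6 and Recycler 5 bids 6.
Truthful bid 6: loses but pays 6, utility -6.
Bid 7 instead: wins, pays 7, utility 6 - 7 = -1.
Since -1 > -6, bidding 7 is strictly better here, so truthful bidding is not dominant.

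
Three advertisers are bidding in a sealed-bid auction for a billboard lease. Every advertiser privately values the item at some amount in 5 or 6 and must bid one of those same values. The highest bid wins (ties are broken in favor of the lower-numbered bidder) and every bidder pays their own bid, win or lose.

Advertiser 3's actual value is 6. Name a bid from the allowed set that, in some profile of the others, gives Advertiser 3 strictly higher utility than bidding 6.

5

Suppose Advertiser 1 bids 5 and Advertiser 2 bids 6.
Bid 6: loses but pays 6, utility -6.
Bid 5: loses but pays 5, utility -5.
So bidding 5 beats truth here (-5 > -6).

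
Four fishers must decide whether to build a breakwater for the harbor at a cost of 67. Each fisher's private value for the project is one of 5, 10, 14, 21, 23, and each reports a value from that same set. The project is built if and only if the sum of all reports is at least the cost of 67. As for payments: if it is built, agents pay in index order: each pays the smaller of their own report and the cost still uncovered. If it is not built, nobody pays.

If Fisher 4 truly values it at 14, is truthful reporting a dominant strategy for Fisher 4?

Check each profile of the others' reports and compare truth against every alternative report.
Others report (21, 23, 23): truth gives 14, best alternative gives 14.
Others report (23, 21, 23): truth gives 14, best alternative gives 14.
Others report (23, 23, 21): truth gives 14, best alternative gives 14.
Others report (23, 23, 23): truth gives 14, best alternative gives 14.
Others report (21, 21, 23): truth gives 12, best alternative gives 12.
Others report (21, 23, 21): truth gives 12, best alternative gives 12.
(Remaining 119 profiles checked similarly; truth is weakly best in each.)
In every case the truthful report is at least as good as any alternative, so it is a dominant strategy.

Yes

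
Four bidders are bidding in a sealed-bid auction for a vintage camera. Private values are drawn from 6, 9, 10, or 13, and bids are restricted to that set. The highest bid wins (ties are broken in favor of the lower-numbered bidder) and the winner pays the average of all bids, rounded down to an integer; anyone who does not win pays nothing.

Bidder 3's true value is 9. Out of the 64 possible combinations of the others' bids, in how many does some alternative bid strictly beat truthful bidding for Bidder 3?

10

Others bid (6, 6, 10): truth gives 0; bid 10 gives 1 > 0. Violating.
Others bid (6, 9, 6): truth gives 0; bid 10 gives 2 > 0. Violating.
Others bid (6, 9, 9): truth gives 0; bid 10 gives 1 > 0. Violating.
Others bid (6, 9, 10): truth gives 0; bid 10 gives 1 > 0. Violating.
Others bid (6, 6, 6): truth gives 3; no alternative beats it.
Others bid (6, 6, 9): truth gives 2; no alternative beats it.
(Checking all 64 profiles: 10 have a profitable deviation, 54 do not.)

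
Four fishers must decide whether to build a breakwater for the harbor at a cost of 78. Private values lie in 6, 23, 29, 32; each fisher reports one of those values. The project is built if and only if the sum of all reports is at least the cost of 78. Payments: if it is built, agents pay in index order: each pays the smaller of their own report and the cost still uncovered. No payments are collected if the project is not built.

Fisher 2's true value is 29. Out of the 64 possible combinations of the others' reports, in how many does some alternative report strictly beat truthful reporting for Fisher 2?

Others report (6, 23, 29): truth gives 0; report 23 gives 6 > 0. Violating.
Others report (6, 23, 32): truth gives 0; report 23 gives 6 > 0. Violating.
Others report (6, 29, 23): truth gives 0; report 23 gives 6 > 0. Violating.
Others report (6, 29, 29): truth gives 0; report 23 gives 6 > 0. Violating.
Others report (6, 6, 6): truth gives 0; no alternative beats it.
Others report (6, 6, 23): truth gives 0; no alternative beats it.
(Checking all 64 profiles: 51 have a profitable deviation, 13 do not.)

51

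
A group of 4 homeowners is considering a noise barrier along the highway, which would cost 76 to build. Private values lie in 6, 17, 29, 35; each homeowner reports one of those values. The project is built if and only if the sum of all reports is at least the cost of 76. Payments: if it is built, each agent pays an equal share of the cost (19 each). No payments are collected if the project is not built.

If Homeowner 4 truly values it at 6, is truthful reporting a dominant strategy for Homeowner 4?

Yes

Check each profile of the others' reports and compare truth against every alternative report.
Others report (6, 29, 29): truth gives 0, best alternative gives -13.
Others report (17, 17, 29): truth gives 0, best alternative gives -13.
Others report (17, 17, 35): truth gives 0, best alternative gives -13.
Others report (17, 29, 17): truth gives 0, best alternative gives -13.
Others report (17, 35, 17): truth gives 0, best alternative gives -13.
Others report (29, 6, 29): truth gives 0, best alternative gives -13.
(Remaining 58 profiles checked similarly; truth is weakly best in each.)
In every case the truthful report is at least as good as any alternative, so it is a dominant strategy.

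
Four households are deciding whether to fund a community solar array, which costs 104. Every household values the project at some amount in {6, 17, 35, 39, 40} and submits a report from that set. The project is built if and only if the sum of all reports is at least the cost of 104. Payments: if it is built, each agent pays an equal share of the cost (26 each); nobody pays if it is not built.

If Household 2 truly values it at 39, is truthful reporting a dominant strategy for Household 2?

Check each profile of the others' reports and compare truth against every alternative report.
Others report (6, 35, 35): truth gives 13, best alternative gives 13.
Others report (6, 35, 39): truth gives 13, best alternative gives 13.
Others report (6, 35, 40): truth gives 13, best alternative gives 13.
Others report (6, 39, 35): truth gives 13, best alternative gives 13.
Others report (6, 39, 39): truth gives 13, best alternative gives 13.
Others report (6, 39, 40): truth gives 13, best alternative gives 13.
(Remaining 119 profiles checked similarly; truth is weakly best in each.)
In every case the truthful report is at least as good as any alternative, so it is a dominant strategy.

Yes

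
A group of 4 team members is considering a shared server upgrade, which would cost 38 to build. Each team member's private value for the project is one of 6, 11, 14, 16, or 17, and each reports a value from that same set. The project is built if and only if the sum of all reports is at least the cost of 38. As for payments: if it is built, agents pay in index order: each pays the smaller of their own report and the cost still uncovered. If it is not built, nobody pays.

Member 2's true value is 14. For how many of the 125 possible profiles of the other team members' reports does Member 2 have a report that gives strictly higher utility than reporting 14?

Others report (6, 6, 16): truth gives 0; report 11 gives 3 > 0. Violating.
Others report (6, 6, 17): truth gives 0; report 11 gives 3 > 0. Violating.
Others report (6, 11, 11): truth gives 0; report 11 gives 3 > 0. Violating.
Others report (6, 11, 14): truth gives 0; report 11 gives 3 > 0. Violating.
Others report (6, 6, 6): truth gives 0; no alternative beats it.
Others report (6, 6, 11): truth gives 0; no alternative beats it.
(Checking all 125 profiles: 118 have a profitable deviation, 7 do not.)

118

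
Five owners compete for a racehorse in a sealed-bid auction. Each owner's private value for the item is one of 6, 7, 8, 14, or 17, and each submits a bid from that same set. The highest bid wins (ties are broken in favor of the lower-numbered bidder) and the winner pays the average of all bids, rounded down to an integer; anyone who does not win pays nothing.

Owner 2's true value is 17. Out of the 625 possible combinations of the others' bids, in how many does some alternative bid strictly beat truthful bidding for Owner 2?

Others bid (6, 6, 6, 6): truth gives 9; bid 7 gives 11 > 9. Violating.
Others bid (6, 6, 6, 7): truth gives 9; bid 7 gives 11 > 9. Violating.
Others bid (6, 6, 6, 8): truth gives 9; bid 8 gives 11 > 9. Violating.
Others bid (6, 6, 7, 6): truth gives 9; bid 7 gives 11 > 9. Violating.
Others bid (6, 6, 6, 14): truth gives 8; no alternative beats it.
Others bid (6, 6, 6, 17): truth gives 7; no alternative beats it.
(Checking all 625 profiles: 139 have a profitable deviation, 486 do not.)

139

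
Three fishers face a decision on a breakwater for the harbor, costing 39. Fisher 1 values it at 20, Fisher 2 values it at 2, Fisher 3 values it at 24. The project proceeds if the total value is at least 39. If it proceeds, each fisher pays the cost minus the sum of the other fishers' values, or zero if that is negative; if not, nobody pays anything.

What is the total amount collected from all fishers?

Total value 46 ≥ cost 39, so it is built.
Fisher 1: others sum to 26; max(0, 39 - 26) = 13.
Fisher 2: others sum to 44; max(0, 39 - 44) = 0.
Fisher 3: others sum to 22; max(0, 39 - 22) = 17.
Total collected = 13 + 0 + 17 = 30.

30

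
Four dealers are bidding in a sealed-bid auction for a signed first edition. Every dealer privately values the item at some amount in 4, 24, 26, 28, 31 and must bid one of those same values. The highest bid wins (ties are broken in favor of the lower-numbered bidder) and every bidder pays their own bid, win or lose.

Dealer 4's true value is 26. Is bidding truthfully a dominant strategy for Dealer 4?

No

Consider the case where Dealer 1 bids 4, Dealer 2 bids 4 and Dealer 3 bids 4.
Truthful bid 26: wins, pays 26, utility 26 - 26 = 0.
Bid 24 instead: wins, pays 24, utility 26 - 24 = 2.
Since 2 > 0, bidding 24 is strictly better here, so truthful bidding is not dominant.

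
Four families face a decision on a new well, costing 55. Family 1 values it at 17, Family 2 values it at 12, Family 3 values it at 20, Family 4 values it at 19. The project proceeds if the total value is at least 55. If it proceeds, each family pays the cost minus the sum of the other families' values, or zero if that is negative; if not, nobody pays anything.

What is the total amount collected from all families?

17

Total value 68 ≥ cost 55, so it is built.
Family 1: others sum to 51; max(0, 55 - 51) = 4.
Family 2: others sum to 56; max(0, 55 - 56) = 0.
Family 3: others sum to 48; max(0, 55 - 48) = 7.
Family 4: others sum to 49; max(0, 55 - 49) = 6.
Total collected = 4 + 0 + 7 + 6 = 17.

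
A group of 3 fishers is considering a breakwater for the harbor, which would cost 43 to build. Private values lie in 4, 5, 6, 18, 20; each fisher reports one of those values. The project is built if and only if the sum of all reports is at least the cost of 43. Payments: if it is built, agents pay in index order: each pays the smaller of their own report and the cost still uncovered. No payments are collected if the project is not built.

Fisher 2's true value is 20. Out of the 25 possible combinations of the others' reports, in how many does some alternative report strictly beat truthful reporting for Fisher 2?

8

Others report (5, 20): truth gives 0; report 18 gives 2 > 0. Violating.
Others report (6, 20): truth gives 0; report 18 gives 2 > 0. Violating.
Others report (18, 18): truth gives 0; report 18 gives 2 > 0. Violating.
Others report (18, 20): truth gives 0; report 5 gives 15 > 0. Violating.
Others report (4, 4): truth gives 0; no alternative beats it.
Others report (4, 5): truth gives 0; no alternative beats it.
(Checking all 25 profiles: 8 have a profitable deviation, 17 do not.)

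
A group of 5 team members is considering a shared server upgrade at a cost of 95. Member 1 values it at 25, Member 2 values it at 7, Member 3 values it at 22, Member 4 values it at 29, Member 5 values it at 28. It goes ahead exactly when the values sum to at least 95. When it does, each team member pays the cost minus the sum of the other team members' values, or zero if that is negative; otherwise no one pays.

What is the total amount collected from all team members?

40

Total value 111 ≥ cost 95, so it is built.
Member 1: others sum to 86; max(0, 95 - 86) = 9.
Member 2: others sum to 104; max(0, 95 - 104) = 0.
Member 3: others sum to 89; max(0, 95 - 89) = 6.
Member 4: others sum to 82; max(0, 95 - 82) = 13.
Member 5: others sum to 83; max(0, 95 - 83) = 12.
Total collected = 9 + 0 + 6 + 13 + 12 = 40.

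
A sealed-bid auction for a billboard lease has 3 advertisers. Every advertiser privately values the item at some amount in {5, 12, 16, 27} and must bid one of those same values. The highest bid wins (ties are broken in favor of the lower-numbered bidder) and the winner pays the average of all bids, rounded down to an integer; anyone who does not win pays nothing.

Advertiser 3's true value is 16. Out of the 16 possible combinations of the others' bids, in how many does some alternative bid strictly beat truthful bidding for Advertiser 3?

1

Others bid (5, 5): truth gives 8; bid 12 gives 9 > 8. Violating.
Others bid (5, 12): truth gives 5; no alternative beats it.
Others bid (5, 16): truth gives 0; no alternative beats it.
(Checking all 16 profiles: 1 has a profitable deviation, 15 do not.)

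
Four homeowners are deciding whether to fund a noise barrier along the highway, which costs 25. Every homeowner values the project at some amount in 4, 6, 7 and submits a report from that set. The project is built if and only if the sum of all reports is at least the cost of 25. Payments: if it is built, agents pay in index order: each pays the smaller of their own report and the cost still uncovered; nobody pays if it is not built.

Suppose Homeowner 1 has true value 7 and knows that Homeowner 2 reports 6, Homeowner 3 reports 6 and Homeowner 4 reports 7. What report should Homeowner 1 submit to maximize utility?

Report 4: project not built, utility 0.
Report 6: project built, pays 6, utility 7 - 6 = 1.
Report 7: project built, pays 7, utility 7 - 7 = 0.
The best choice is 6 with utility 1.

6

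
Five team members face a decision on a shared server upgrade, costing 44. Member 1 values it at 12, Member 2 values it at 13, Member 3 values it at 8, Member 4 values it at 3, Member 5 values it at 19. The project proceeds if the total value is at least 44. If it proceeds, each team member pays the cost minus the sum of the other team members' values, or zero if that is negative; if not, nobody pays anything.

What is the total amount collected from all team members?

11

Total value 55 ≥ cost 44, so it is built.
Member 1: others sum to 43; max(0, 44 - 43) = 1.
Member 2: others sum to 42; max(0, 44 - 42) = 2.
Member 3: others sum to 47; max(0, 44 - 47) = 0.
Member 4: others sum to 52; max(0, 44 - 52) = 0.
Member 5: others sum to 36; max(0, 44 - 36) = 8.
Total collected = 1 + 2 + 0 + 0 + 8 = 11.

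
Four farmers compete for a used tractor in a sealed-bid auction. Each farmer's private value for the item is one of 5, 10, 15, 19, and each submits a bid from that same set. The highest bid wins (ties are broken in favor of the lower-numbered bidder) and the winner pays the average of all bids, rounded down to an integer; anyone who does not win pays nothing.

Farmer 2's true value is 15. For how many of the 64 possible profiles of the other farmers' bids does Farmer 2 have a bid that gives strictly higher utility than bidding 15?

24

Others bid (5, 5, 5): truth gives 8; bid 10 gives 9 > 8. Violating.
Others bid (5, 5, 10): truth gives 7; bid 10 gives 8 > 7. Violating.
Others bid (5, 5, 19): truth gives 0; bid 19 gives 3 > 0. Violating.
Others bid (5, 10, 5): truth gives 7; bid 10 gives 8 > 7. Violating.
Others bid (5, 5, 15): truth gives 5; no alternative beats it.
Others bid (5, 10, 15): truth gives 4; no alternative beats it.
(Checking all 64 profiles: 24 have a profitable deviation, 40 do not.)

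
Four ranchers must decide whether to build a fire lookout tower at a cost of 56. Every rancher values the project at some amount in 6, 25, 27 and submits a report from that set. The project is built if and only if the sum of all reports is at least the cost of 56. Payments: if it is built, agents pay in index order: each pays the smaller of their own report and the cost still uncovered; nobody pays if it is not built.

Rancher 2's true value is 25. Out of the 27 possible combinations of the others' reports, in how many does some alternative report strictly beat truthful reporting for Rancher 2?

Others report (6, 25, 25): truth gives 0; report 6 gives 19 > 0. Violating.
Others report (6, 25, 27): truth gives 0; report 6 gives 19 > 0. Violating.
Others report (6, 27, 25): truth gives 0; report 6 gives 19 > 0. Violating.
Others report (6, 27, 27): truth gives 0; report 6 gives 19 > 0. Violating.
Others report (6, 6, 6): truth gives 0; no alternative beats it.
Others report (6, 6, 25): truth gives 0; no alternative beats it.
(Checking all 27 profiles: 20 have a profitable deviation, 7 do not.)

20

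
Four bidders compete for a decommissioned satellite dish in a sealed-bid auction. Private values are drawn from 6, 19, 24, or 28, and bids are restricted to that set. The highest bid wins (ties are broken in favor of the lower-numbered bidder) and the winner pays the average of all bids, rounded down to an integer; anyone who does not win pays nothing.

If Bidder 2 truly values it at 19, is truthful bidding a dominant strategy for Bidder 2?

Consider the case where Bidder 1 bids 6, Bidder 3 bids 6 and Bidder 4 bids 24.
Truthful bid 19: loses, pays 0, utility 0.
Bid 24 instead: wins, pays 15, utility 19 - 15 = 4.
Since 4 > 0, bidding 24 is strictly better here, so truthful bidding is not dominant.

No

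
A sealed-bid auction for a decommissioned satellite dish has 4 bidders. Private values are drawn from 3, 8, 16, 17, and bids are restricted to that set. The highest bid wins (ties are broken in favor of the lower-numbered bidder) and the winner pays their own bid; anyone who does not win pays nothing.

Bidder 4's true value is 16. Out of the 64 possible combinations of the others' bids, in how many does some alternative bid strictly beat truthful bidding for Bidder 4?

1

Others bid (3, 3, 3): truth gives 0; bid 8 gives 8 > 0. Violating.
Others bid (3, 3, 8): truth gives 0; no alternative beats it.
Others bid (3, 3, 16): truth gives 0; no alternative beats it.
(Checking all 64 profiles: 1 has a profitable deviation, 63 do not.)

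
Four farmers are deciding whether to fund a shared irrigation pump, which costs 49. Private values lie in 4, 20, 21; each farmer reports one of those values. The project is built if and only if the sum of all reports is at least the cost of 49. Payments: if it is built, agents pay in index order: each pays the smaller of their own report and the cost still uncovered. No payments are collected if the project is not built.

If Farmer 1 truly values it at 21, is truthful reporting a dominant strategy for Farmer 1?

Consider the case where Farmer 2 reports 4, Farmer 3 reports 4 and Farmer 4 reports 21.
Truthful report 21: project built, pays 21, utility 21 - 21 = 0.
Report 20 instead: project built, pays 20, utility 21 - 20 = 1.
Since 1 > 0, reporting 20 is strictly better here, so truthful reporting is not dominant.

No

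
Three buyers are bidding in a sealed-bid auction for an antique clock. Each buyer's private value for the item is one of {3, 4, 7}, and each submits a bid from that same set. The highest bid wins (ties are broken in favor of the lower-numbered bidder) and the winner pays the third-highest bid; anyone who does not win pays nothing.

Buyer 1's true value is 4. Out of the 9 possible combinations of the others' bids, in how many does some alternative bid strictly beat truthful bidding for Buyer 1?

Others bid (3, 7): truth gives 0; bid 7 gives 1 > 0. Violating.
Others bid (7, 3): truth gives 0; bid 7 gives 1 > 0. Violating.
Others bid (3, 3): truth gives 1; no alternative beats it.
Others bid (3, 4): truth gives 1; no alternative beats it.
(Checking all 9 profiles: 2 have a profitable deviation, 7 do not.)

2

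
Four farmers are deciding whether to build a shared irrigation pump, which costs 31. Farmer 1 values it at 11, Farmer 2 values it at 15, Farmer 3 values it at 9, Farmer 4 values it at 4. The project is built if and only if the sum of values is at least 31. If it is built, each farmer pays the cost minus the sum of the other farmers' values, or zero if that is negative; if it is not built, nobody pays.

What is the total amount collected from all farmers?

11

Total value 39 ≥ cost 31, so it is built.
Farmer 1: others sum to 28; max(0, 31 - 28) = 3.
Farmer 2: others sum to 24; max(0, 31 - 24) = 7.
Farmer 3: others sum to 30; max(0, 31 - 30) = 1.
Farmer 4: others sum to 35; max(0, 31 - 35) = 0.
Total collected = 3 + 7 + 1 + 0 = 11.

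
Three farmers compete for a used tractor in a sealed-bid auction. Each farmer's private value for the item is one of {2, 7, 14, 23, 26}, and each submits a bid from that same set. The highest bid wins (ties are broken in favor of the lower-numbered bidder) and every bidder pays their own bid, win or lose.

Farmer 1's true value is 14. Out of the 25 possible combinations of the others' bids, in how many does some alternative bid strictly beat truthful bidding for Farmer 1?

Others bid (2, 2): truth gives 0; bid 2 gives 12 > 0. Violating.
Others bid (2, 7): truth gives 0; bid 7 gives 7 > 0. Violating.
Others bid (2, 23): truth gives -14; bid 2 gives -2 > -14. Violating.
Others bid (2, 26): truth gives -14; bid 2 gives -2 > -14. Violating.
Others bid (2, 14): truth gives 0; no alternative beats it.
Others bid (7, 14): truth gives 0; no alternative beats it.
(Checking all 25 profiles: 20 have a profitable deviation, 5 do not.)

20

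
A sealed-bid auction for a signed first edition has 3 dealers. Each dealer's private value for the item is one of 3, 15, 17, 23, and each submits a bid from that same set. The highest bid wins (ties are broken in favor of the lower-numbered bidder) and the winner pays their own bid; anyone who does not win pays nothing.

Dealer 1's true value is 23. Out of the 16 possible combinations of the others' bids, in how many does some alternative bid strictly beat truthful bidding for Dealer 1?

9

Others bid (3, 3): truth gives 0; bid 3 gives 20 > 0. Violating.
Others bid (3, 15): truth gives 0; bid 15 gives 8 > 0. Violating.
Others bid (3, 17): truth gives 0; bid 17 gives 6 > 0. Violating.
Others bid (15, 3): truth gives 0; bid 15 gives 8 > 0. Violating.
Others bid (3, 23): truth gives 0; no alternative beats it.
Others bid (15, 23): truth gives 0; no alternative beats it.
(Checking all 16 profiles: 9 have a profitable deviation, 7 do not.)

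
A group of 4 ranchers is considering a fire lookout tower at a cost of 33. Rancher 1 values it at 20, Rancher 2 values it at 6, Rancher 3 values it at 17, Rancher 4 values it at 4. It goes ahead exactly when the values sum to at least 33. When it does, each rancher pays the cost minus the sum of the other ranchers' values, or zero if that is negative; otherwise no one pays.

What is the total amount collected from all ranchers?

9

Total value 47 ≥ cost 33, so it is built.
Rancher 1: others sum to 27; max(0, 33 - 27) = 6.
Rancher 2: others sum to 41; max(0, 33 - 41) = 0.
Rancher 3: others sum to 30; max(0, 33 - 30) = 3.
Rancher 4: others sum to 43; max(0, 33 - 43) = 0.
Total collected = 6 + 0 + 3 + 0 = 9.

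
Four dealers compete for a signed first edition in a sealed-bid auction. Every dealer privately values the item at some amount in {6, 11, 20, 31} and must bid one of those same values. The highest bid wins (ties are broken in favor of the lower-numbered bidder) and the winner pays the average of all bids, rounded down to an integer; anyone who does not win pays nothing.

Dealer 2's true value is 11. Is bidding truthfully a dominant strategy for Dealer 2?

No

Consider the case where Dealer 1 bids 11, Dealer 3 bids 6 and Dealer 4 bids 6.
Truthful bid 11: loses, pays 0, utility 0.
Bid 20 instead: wins, pays 10, utility 11 - 10 = 1.
Since 1 > 0, bidding 20 is strictly better here, so truthful bidding is not dominant.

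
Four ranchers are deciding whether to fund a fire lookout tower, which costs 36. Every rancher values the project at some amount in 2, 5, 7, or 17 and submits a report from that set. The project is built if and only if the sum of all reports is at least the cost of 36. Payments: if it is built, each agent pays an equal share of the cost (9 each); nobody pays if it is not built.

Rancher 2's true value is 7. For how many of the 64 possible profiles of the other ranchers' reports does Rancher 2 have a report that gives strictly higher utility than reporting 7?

9

Others report (5, 7, 17): truth gives -2; report 2 gives 0 > -2. Violating.
Others report (5, 17, 7): truth gives -2; report 2 gives 0 > -2. Violating.
Others report (7, 5, 17): truth gives -2; report 2 gives 0 > -2. Violating.
Others report (7, 7, 17): truth gives -2; report 2 gives 0 > -2. Violating.
Others report (2, 2, 2): truth gives 0; no alternative beats it.
Others report (2, 2, 5): truth gives 0; no alternative beats it.
(Checking all 64 profiles: 9 have a profitable deviation, 55 do not.)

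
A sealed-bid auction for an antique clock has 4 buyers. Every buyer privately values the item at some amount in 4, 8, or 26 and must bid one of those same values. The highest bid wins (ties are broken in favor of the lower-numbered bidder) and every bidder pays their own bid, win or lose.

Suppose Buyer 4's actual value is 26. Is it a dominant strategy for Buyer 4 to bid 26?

No

Consider the case where Buyer 1 bids 4, Buyer 2 bids 4 and Buyer 3 bids 4.
Truthful bid 26: wins, pays 26, utility 26 - 26 = 0.
Bid 8 instead: wins, pays 8, utility 26 - 8 = 18.
Since 18 > 0, bidding 8 is strictly better here, so truthful bidding is not dominant.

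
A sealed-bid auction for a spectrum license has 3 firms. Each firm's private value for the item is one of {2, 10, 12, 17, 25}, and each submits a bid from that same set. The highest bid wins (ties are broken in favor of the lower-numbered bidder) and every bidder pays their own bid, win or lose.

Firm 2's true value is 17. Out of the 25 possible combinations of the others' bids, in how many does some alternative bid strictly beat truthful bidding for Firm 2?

Others bid (2, 2): truth gives 0; bid 10 gives 7 > 0. Violating.
Others bid (2, 10): truth gives 0; bid 10 gives 7 > 0. Violating.
Others bid (2, 12): truth gives 0; bid 12 gives 5 > 0. Violating.
Others bid (2, 25): truth gives -17; bid 2 gives -2 > -17. Violating.
Others bid (2, 17): truth gives 0; no alternative beats it.
Others bid (10, 17): truth gives 0; no alternative beats it.
(Checking all 25 profiles: 19 have a profitable deviation, 6 do not.)

19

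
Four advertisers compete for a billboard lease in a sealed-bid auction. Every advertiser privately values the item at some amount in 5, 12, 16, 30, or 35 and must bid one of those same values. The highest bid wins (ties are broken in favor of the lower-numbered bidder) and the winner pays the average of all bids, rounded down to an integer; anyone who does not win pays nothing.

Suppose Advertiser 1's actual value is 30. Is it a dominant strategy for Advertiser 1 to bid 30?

Consider the case where Advertiser 2 bids 5, Advertiser 3 bids 5 and Advertiser 4 bids 5.
Truthful bid 30: wins, pays 11, utility 30 - 11 = 19.
Bid 5 instead: wins, pays 5, utility 30 - 5 = 25.
Since 25 > 19, bidding 5 is strictly better here, so truthful bidding is not dominant.

No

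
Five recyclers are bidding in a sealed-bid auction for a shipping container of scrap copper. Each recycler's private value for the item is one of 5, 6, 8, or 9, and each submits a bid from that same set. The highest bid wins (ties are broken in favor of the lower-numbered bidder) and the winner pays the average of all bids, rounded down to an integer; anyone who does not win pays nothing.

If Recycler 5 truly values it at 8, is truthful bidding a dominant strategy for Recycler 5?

Consider the case where Recycler 1 bids 5, Recycler 2 bids 5, Recycler 3 bids 5 and Recycler 4 bids 8.
Truthful bid 8: loses, pays 0, utility 0.
Bid 9 instead: wins, pays 6, utility 8 - 6 = 2.
Since 2 > 0, bidding 9 is strictly better here, so truthful bidding is not dominant.

No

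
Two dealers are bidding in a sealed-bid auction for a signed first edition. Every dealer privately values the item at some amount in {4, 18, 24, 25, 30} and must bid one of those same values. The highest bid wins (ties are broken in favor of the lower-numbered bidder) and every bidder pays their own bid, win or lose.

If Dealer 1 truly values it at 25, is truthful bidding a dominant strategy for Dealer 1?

No

Consider the case where Dealer 2 bids 4.
Truthful bid 25: wins, pays 25, utility 25 - 25 = 0.
Bid 4 instead: wins, pays 4, utility 25 - 4 = 21.
Since 21 > 0, bidding 4 is strictly better here, so truthful bidding is not dominant.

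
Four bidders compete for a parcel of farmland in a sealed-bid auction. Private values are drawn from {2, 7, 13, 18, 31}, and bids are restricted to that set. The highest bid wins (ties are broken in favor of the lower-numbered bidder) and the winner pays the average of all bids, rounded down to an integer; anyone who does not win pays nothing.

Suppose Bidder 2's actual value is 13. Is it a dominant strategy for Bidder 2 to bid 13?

Consider the case where Bidder 1 bids 2, Bidder 3 bids 2 and Bidder 4 bids 2.
Truthful bid 13: wins, pays 4, utility 13 - 4 = 9.
Bid 7 instead: wins, pays 3, utility 13 - 3 = 10.
Since 10 > 9, bidding 7 is strictly better here, so truthful bidding is not dominant.

No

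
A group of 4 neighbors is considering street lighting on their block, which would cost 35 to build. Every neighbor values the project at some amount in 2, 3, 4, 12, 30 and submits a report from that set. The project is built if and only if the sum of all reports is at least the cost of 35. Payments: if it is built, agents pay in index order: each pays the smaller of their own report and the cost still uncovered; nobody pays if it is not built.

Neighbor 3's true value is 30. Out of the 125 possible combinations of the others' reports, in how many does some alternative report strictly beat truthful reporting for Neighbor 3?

33

Others report (2, 2, 30): truth gives 0; report 2 gives 28 > 0. Violating.
Others report (2, 3, 30): truth gives 0; report 2 gives 28 > 0. Violating.
Others report (2, 4, 30): truth gives 1; report 2 gives 28 > 1. Violating.
Others report (2, 12, 12): truth gives 9; report 12 gives 18 > 9. Violating.
Others report (2, 2, 2): truth gives 0; no alternative beats it.
Others report (2, 2, 3): truth gives 0; no alternative beats it.
(Checking all 125 profiles: 33 have a profitable deviation, 92 do not.)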